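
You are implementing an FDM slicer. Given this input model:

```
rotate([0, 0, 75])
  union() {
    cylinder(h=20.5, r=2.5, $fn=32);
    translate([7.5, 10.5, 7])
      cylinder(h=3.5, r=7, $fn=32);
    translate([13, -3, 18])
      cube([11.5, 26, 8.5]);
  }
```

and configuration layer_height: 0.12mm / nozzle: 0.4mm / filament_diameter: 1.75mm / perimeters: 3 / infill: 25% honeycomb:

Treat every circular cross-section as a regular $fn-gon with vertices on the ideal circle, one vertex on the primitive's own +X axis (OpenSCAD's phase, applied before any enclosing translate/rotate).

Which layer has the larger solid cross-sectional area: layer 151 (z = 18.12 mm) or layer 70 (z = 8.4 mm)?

layer 151 (z = 18.12 mm)

Layer 151 (z = 18.12): the r=2.5 cylinder contributes a regular 32-gon of circumradius 2.5 (area = (32/2)·2.500²·sin(360°/32) = 19.51 mm²); the cylinder at (7.5, 10.5) is not intersected at this z (z outside [7, 10.5]); the 11.5×26 cube at (13, -3) contributes its full rectangle (area 299.00 mm²); Merging all regions: the 2 present regions are separate (no shared area or edge), so areas and boundary lengths simply add and each stays a separate island — area = 318.51 mm²; (rotated 75° about Z; rotation is an isometry so areas/perimeters/island counts are preserved). So its area = 318.51 mm². Layer 70 (z = 8.4): the r=2.5 cylinder gives a regular 32-gon of circumradius 2.5 (constant along its height) (area = (32/2)·2.500²·sin(360°/32) = 19.51 mm²); the r=7 cylinder at (7.5, 10.5) contributes a regular 32-gon of circumradius 7 (area = (32/2)·7.000²·sin(360°/32) = 152.95 mm²); the cube at (13, -3) is not intersected at this z (z outside [18, 26.5]); Combining (union): the 2 present regions are separate (no shared area or edge), so areas and boundary lengths simply add and each stays a separate island — area = 172.46 mm²; (rotated 75° about Z; rotation is an isometry so areas/perimeters/island counts are preserved). So its area = 172.46 mm². Layer 151 is larger (318.51 vs 172.46 mm²).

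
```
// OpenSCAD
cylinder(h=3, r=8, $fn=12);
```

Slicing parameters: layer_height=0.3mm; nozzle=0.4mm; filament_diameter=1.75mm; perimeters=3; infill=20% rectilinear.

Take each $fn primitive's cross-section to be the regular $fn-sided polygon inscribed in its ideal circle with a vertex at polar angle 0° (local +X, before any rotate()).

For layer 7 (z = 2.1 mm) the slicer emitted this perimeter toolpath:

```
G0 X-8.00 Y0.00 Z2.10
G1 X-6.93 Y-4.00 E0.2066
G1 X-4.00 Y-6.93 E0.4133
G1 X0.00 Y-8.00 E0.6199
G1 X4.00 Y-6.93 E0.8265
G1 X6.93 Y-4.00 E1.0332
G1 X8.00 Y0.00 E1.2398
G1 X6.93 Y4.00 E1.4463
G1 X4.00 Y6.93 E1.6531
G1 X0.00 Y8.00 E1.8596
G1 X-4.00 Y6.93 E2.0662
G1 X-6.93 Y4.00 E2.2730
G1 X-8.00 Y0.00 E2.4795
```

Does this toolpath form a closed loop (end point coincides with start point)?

Start point (G0): (-8.00, 0.00). End point (last G1): the path returns to the start — closed.

yes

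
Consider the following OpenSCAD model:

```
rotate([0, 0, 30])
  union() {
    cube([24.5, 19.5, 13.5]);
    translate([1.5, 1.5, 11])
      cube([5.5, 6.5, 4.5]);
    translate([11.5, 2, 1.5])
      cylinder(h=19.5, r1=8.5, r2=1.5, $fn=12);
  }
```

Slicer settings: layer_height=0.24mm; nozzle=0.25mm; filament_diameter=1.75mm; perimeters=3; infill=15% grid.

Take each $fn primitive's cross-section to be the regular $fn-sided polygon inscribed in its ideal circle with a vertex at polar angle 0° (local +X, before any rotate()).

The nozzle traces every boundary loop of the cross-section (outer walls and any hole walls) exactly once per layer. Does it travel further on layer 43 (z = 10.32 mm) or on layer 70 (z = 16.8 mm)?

layer 43 (z = 10.32 mm)

Layer 43 (z = 10.32): the cube is present — its section is the full 24.5×19.5 rectangle (perimeter 88.00 mm); the cube at (1.5, 1.5) is absent (z outside [11, 15.5]); the cone at (11.5, 2) contributes a regular 12-gon of circumradius 5.334 (interpolated between r1=8.5 and r2=1.5 at t=0.452) (perimeter = 2·12·5.334·sin(180°/12) = 33.13 mm); Taking the union: the regions partially overlap (shared area 62.94 mm²), so the edge portions inside another operand are dropped and the merged outline is re-measured after clipping — boundary = 90.83 mm; (whole slice rotated 30° about Z — lengths, areas and connectivity unchanged). So its perimeter = 90.83 mm. Layer 70 (z = 16.8): the cube is absent (z outside [0, 13.5]); the cube at (1.5, 1.5) is absent (z outside [11, 15.5]); the cone at (11.5, 2) contributes a regular 12-gon of circumradius 3.008 (interpolated between r1=8.5 and r2=1.5 at t=0.785) (perimeter = 2·12·3.008·sin(180°/12) = 18.68 mm); Combining (union): only the cone at (11.5, 2) is present, so the union is just that shape — boundary = 18.68 mm; (whole slice rotated 30° about Z — lengths, areas and connectivity unchanged). So its perimeter = 18.68 mm. Layer 43 is larger (90.83 vs 18.68 mm).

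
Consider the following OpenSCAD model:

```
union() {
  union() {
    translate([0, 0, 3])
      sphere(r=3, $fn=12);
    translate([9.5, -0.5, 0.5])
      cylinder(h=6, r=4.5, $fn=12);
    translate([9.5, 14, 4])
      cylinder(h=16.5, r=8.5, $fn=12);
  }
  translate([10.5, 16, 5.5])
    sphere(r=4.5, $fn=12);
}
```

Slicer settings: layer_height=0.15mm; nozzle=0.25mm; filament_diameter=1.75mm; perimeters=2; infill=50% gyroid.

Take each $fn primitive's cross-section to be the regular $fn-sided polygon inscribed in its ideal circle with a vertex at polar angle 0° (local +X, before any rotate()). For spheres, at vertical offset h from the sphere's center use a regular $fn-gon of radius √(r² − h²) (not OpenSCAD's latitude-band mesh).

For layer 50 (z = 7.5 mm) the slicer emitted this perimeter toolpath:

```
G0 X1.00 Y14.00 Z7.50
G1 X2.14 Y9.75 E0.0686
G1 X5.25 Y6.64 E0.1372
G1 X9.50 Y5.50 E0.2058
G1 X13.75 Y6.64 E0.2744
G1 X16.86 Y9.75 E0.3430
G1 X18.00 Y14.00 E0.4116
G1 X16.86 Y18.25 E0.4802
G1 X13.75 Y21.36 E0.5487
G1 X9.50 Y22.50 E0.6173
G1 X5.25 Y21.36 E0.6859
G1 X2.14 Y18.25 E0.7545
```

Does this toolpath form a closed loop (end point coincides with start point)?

no

Start point (G0): (1.00, 14.00). End point (last G1): the path does not return to the start — open.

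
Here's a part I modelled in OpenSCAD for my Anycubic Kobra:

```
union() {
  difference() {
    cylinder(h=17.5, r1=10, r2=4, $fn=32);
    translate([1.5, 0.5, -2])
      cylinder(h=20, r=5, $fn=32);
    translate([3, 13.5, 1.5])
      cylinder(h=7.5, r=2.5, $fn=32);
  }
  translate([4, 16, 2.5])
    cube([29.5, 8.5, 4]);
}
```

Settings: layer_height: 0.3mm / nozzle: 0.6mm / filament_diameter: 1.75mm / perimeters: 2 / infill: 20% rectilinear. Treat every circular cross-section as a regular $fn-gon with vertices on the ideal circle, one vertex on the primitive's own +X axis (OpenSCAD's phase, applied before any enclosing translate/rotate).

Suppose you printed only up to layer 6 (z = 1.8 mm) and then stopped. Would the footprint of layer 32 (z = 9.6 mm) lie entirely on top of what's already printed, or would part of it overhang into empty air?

Compare the two slices. At z = 1.8: the cone: at t=0.103 of its height the radius interpolates to r₁+(r₂−r₁)t = 9.383, giving a regular 32-gon of that circumradius (area = (32/2)·9.383²·sin(360°/32) = 274.81 mm²); the r=5 cylinder at (1.5, 0.5) contributes a regular 32-gon of circumradius 5 (area = (32/2)·5.000²·sin(360°/32) = 78.04 mm²); the r=2.5 cylinder at (3, 13.5) contributes a regular 32-gon of circumradius 2.5 (area = (32/2)·2.500²·sin(360°/32) = 19.51 mm²); Subtracting the remaining from the first: starting from the cone (274.81 mm²), the r=5 cylinder at (1.5, 0.5) lies wholly inside it (removes its full 78.04 mm² and its 31.37 mm outline becomes a hole wall); the r=2.5 cylinder at (3, 13.5) misses the remaining region (no effect) — area = 196.77 mm²; the cube at (4, 16) is not intersected at this z (z outside [2.5, 6.5]); Merging all regions: only the result so far is present, so the union is just that shape — area = 196.77 mm². At z = 9.6: the cone (r1=10→r2=4) has section circumradius 6.709 here — a regular 32-gon (area = (32/2)·6.709²·sin(360°/32) = 140.48 mm²); the r=5 cylinder at (1.5, 0.5) contributes a regular 32-gon of circumradius 5 (area = (32/2)·5.000²·sin(360°/32) = 78.04 mm²); the cylinder at (3, 13.5) is not intersected at this z (z outside [1.5, 9]); Subtracting the remaining from the first: starting from the cone (140.48 mm²), the r=5 cylinder at (1.5, 0.5) lies wholly inside it (removes its full 78.04 mm² and its 31.37 mm outline becomes a hole wall) — area = 62.44 mm²; the cube at (4, 16) does not reach this height (z outside [2.5, 6.5]); Combining (union): only that combined region is present, so the union is just that shape — area = 62.44 mm². Checking containment: the cross-section at z = 9.6 is a subset of the cross-section at z = 1.8.

entirely on top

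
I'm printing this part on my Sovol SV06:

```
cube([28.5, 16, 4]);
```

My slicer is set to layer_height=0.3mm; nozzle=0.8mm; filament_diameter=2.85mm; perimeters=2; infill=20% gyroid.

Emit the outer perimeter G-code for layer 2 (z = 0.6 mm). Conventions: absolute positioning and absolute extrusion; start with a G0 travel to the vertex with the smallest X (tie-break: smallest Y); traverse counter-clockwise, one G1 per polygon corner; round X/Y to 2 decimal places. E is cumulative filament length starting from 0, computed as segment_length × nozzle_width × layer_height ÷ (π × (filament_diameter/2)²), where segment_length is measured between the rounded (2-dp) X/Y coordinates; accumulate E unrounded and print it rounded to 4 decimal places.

At z = 0.6 mm: the 28.5×16 cube contributes its full rectangle. The outline is a single polygon with 4 vertices. Extrusion per mm of travel: 0.8 × 0.3 / (π × 1.425²) = 0.037621. Accumulating E over each segment gives final E = 3.3483.

G0 X0.00 Y0.00 Z0.60
G1 X28.50 Y0.00 E1.0722
G1 X28.50 Y16.00 E1.6741
G1 X0.00 Y16.00 E2.7463
G1 X0.00 Y0.00 E3.3483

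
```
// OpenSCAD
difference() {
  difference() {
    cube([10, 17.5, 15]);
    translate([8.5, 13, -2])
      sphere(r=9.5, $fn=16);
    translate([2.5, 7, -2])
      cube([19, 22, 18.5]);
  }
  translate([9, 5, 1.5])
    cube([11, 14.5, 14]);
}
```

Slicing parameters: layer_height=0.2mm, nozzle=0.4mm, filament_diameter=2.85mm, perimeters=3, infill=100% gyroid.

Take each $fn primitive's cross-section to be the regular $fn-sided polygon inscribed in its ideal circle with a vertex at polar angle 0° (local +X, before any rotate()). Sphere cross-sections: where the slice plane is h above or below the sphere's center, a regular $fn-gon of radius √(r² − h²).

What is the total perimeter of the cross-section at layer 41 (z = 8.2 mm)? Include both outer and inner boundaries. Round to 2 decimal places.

55.00 mm

At z = 8.2 mm: the cube (footprint 10×17.5) is included at this height (perimeter 55.00 mm); the sphere at (8.5, 13) is not intersected at this z (|z−center|=10.200 > r=9.5); the 19×22 cube at (2.5, 7) contributes its full rectangle (perimeter 82.00 mm); Taking the first minus the rest: starting from the 10×17.5 cube, the 19×22 cube at (2.5, 7) partially overlaps it — only the 78.75 mm² overlap (of its 418.00 mm²) is removed, clipping the outline — boundary = 55.00 mm; the cube at (9, 5) (footprint 11×14.5) is included at this height (perimeter 51.00 mm); Subtracting the remaining from the first: starting from that combined region, the 11×14.5 cube at (9, 5) partially overlaps it — only the 2.00 mm² overlap (of its 159.50 mm²) is removed, clipping the outline — boundary = 55.00 mm. Overall, the cross-section is a single solid region. Total boundary length (outer) = 55.00 mm.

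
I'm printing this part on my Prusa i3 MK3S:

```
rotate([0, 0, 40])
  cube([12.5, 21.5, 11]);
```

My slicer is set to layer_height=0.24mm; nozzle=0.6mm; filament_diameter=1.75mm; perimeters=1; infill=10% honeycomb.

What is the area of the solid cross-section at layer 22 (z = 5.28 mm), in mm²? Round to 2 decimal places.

268.75 mm²

At z = 5.28 mm: the cube (footprint 12.5×21.5) is included at this height (area 268.75 mm²); (whole slice rotated 40° about Z — lengths, areas and connectivity unchanged). Overall, the cross-section is a single solid region. Net area = 268.75 mm².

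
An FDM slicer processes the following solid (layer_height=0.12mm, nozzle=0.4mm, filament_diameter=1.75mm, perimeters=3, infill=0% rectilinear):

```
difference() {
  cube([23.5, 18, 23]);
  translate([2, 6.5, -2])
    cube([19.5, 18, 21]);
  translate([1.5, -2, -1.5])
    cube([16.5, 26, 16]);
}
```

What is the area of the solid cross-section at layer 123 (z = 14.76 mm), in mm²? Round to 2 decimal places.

198.75 mm²

At z = 14.76 mm: the cube is present — its section is the full 23.5×18 rectangle (area 423.00 mm²); the 19.5×18 cube at (2, 6.5) contributes its full rectangle (area 351.00 mm²); the cube at (1.5, -2) is not intersected at this z (z outside [-1.5, 14.5]); Subtracting the remaining from the first: starting from the 23.5×18 cube (423.00 mm²), the 19.5×18 cube at (2, 6.5) partially overlaps it — only the 224.25 mm² overlap (of its 351.00 mm²) is removed, clipping the outline — area = 198.75 mm². Overall, the cross-section is a single solid region. Net area = 198.75 mm².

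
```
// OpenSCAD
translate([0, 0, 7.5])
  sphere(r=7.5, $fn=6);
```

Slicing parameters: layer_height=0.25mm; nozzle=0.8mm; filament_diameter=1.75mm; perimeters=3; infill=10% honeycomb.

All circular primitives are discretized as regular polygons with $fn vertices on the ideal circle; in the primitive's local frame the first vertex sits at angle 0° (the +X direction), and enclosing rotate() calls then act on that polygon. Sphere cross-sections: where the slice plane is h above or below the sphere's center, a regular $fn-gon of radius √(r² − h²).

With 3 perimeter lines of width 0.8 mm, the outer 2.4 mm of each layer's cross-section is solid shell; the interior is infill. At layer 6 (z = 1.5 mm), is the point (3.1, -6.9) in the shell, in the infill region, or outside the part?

outside

At z = 1.5 mm: the r=7.5 sphere slices to a regular 6-gon of circumradius 4.500 (√(r²−h²) with h=6 from center). Overall, the cross-section is a single solid region. The nearest boundary edge runs (-2.25, -3.90)→(2.25, -3.90); distance from the point to it = 3.12 mm. The point is not inside any of the regions above, so it lies outside the cross-section (3.12 mm from the nearest boundary).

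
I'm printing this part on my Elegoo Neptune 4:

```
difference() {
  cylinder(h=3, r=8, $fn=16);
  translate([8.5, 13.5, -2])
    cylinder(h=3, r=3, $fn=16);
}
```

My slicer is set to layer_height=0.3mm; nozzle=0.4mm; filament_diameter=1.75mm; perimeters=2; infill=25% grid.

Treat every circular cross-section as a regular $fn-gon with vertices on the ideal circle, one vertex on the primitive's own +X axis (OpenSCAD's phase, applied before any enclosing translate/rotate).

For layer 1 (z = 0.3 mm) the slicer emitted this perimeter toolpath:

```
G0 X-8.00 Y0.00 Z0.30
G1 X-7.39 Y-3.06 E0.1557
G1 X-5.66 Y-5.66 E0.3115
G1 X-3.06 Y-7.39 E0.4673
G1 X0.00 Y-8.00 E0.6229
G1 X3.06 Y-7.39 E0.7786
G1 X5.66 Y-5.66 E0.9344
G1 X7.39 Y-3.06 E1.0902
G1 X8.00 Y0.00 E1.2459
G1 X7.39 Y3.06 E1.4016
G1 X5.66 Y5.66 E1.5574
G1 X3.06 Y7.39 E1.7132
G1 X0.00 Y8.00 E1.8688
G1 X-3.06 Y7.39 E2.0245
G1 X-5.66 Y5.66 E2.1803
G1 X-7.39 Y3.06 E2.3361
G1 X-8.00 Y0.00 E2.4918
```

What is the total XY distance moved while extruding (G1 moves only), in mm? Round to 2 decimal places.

Sum the Euclidean lengths of each G1 segment: total = 49.95 mm.

49.95 mm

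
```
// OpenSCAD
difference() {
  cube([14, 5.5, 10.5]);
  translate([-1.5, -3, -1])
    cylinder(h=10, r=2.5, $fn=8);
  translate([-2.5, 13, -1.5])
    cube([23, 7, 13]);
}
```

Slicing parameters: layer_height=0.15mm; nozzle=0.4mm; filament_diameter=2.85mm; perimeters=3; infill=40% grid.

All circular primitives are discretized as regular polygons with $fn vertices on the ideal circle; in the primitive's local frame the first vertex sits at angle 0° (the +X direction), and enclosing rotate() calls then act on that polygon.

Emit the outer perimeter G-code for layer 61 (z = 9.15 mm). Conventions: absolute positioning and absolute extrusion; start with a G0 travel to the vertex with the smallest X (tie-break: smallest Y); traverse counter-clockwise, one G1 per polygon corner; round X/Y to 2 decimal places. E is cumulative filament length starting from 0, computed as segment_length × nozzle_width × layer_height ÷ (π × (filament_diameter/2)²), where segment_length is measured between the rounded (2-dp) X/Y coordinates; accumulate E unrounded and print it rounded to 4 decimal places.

G0 X0.00 Y0.00 Z9.15
G1 X14.00 Y0.00 E0.1317
G1 X14.00 Y5.50 E0.1834
G1 X0.00 Y5.50 E0.3151
G1 X0.00 Y0.00 E0.3668

At z = 9.15 mm: the 14×5.5 cube contributes its full rectangle; the cylinder at (-1.5, -3) is not intersected at this z (z outside [-1, 9]); the cube at (-2.5, 13) is present — its section is the full 23×7 rectangle; After the difference (first − rest): starting from the 14×5.5 cube, the 23×7 cube at (-2.5, 13) misses the remaining region (no effect) — 1 connected region. The outline is a single polygon with 4 vertices. Extrusion per mm of travel: 0.4 × 0.15 / (π × 1.425²) = 0.009405. Accumulating E over each segment gives final E = 0.3668.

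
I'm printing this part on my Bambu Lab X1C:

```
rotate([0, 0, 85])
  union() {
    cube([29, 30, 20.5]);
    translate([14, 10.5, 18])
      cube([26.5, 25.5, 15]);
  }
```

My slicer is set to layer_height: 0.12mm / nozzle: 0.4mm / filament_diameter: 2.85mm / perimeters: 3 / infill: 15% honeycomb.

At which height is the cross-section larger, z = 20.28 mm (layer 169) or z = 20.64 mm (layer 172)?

layer 169 (z = 20.28 mm)

Layer 169 (z = 20.28): the 29×30 cube contributes its full rectangle (area 870.00 mm²); the cube at (14, 10.5) (footprint 26.5×25.5) is included at this height (area 675.75 mm²); Merging all regions: the regions partially overlap — summed areas 1545.75 mm² minus the doubly-counted overlap 292.50 mm² gives 1253.25 mm² — area = 1253.25 mm²; (rotated 85° about Z; rotation is an isometry so areas/perimeters/island counts are preserved). So its area = 1253.25 mm². Layer 172 (z = 20.64): the cube is not intersected at this z (z outside [0, 20.5]); the cube at (14, 10.5) is present — its section is the full 26.5×25.5 rectangle (area 675.75 mm²); Taking the union: only the 26.5×25.5 cube at (14, 10.5) is present, so the union is just that shape — area = 675.75 mm²; (whole slice rotated 85° about Z — lengths, areas and connectivity unchanged). So its area = 675.75 mm². Layer 169 is larger (1253.25 vs 675.75 mm²).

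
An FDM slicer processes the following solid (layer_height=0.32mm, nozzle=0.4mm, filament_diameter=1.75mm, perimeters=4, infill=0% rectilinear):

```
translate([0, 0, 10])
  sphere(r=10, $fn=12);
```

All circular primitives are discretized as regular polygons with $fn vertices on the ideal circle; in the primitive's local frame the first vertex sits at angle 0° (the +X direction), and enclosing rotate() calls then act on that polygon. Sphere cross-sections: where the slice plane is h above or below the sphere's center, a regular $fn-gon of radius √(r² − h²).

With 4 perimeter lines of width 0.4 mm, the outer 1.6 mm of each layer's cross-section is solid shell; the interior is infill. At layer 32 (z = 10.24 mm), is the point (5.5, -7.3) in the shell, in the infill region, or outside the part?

shell

At z = 10.24 mm: the r=10 sphere contributes a regular 12-gon of circumradius √(10²−0.24²) = 9.997. Overall, the cross-section is a single solid region. The nearest boundary edge runs (5.00, -8.66)→(8.66, -5.00); distance from the point to it = 0.61 mm. The point is inside the cross-section, 0.61 mm from the nearest boundary — within the 1.6 mm shell band (4 × 0.4).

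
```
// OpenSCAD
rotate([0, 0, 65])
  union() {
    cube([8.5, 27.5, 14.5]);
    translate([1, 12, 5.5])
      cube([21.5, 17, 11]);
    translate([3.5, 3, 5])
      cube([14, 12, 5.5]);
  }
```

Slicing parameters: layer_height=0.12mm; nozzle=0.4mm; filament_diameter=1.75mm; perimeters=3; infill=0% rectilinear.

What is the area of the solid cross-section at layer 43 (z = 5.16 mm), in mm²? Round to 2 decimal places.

341.75 mm²

At z = 5.16 mm: the 8.5×27.5 cube contributes its full rectangle (area 233.75 mm²); the cube at (1, 12) is absent (z outside [5.5, 16.5]); the cube at (3.5, 3) is present — its section is the full 14×12 rectangle (area 168.00 mm²); Taking the union: the regions partially overlap — summed areas 401.75 mm² minus the doubly-counted overlap 60.00 mm² gives 341.75 mm² — area = 341.75 mm²; (rotated 65° about Z; rotation is an isometry so areas/perimeters/island counts are preserved). Overall, the cross-section is a single solid region. Net area = 341.75 mm².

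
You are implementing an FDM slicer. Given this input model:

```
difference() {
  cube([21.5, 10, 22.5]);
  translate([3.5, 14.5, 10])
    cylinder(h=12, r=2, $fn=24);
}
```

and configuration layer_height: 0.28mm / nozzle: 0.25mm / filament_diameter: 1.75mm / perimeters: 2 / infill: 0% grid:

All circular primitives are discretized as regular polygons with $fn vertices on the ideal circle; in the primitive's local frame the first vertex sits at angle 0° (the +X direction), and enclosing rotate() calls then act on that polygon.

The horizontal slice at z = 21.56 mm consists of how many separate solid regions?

At z = 21.56 mm: the cube (footprint 21.5×10) is included at this height; the r=2 cylinder at (3.5, 14.5) gives a regular 24-gon of circumradius 2 (constant along its height); Subtracting the remaining from the first: starting from the 21.5×10 cube, the r=2 cylinder at (3.5, 14.5) misses the remaining region (no effect) — 1 connected region. The result has 1 disconnected region.

1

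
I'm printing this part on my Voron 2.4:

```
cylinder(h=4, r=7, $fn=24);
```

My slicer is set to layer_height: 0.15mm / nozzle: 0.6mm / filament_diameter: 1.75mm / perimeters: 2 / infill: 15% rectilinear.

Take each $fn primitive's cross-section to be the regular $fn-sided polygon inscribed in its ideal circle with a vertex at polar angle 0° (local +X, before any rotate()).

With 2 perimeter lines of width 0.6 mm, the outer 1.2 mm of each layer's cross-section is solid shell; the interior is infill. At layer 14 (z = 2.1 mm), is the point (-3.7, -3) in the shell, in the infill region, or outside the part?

infill

At z = 2.1 mm: the cylinder: section is a regular 24-gon, circumradius r=7. Overall, the cross-section is a single solid region. The nearest boundary edge runs (-6.06, -3.50)→(-4.95, -4.95); distance from the point to it = 2.18 mm. The point is inside the cross-section and 2.18 mm from the nearest boundary — more than the 1.2 mm shell width (2 × 0.6), so it's in the infill interior.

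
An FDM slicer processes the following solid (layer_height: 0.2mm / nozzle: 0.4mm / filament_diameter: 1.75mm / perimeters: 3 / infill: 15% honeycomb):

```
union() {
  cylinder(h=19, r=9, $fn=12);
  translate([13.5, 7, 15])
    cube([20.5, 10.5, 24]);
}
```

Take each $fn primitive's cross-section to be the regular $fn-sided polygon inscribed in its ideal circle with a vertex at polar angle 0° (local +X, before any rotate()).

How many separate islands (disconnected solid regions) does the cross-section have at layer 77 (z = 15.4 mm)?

2

At z = 15.4 mm: the cylinder: section is a regular 12-gon, circumradius r=9; the 20.5×10.5 cube at (13.5, 7) contributes its full rectangle; Merging all regions: the 2 present regions are separate (no shared area or edge), so areas and boundary lengths simply add and each stays a separate island — 2 connected regions. Overall, the cross-section has 2 separate islands. Island count = 2.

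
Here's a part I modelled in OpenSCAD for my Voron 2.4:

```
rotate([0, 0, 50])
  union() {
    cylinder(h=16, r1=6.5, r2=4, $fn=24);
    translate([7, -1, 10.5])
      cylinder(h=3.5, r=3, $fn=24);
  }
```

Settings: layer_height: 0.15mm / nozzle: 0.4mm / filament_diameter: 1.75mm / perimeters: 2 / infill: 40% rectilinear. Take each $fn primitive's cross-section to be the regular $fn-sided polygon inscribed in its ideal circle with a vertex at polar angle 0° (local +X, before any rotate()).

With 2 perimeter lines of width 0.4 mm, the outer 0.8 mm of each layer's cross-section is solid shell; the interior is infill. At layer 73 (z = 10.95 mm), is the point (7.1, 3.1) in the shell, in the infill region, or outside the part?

At z = 10.95 mm: the cone: at t=0.684 of its height the radius interpolates to r₁+(r₂−r₁)t = 4.789, giving a regular 24-gon of that circumradius; the cylinder at (7, -1): section is a regular 24-gon, circumradius r=3; Combining (union): the regions partially overlap (shared area 1.38 mm²), so overlapping operands fuse into one piece — 1 connected region; (rotated 50° about Z; rotation is an isometry so areas/perimeters/island counts are preserved). Overall, the cross-section is a single solid region. Undo the 50° rotation: the query point maps to (6.939, -3.446) in the un-rotated model frame. The nearest boundary edge runs (7.00, -4.00)→(6.22, -3.90); distance from the point to it = 0.54 mm. The point is inside the cross-section, 0.54 mm from the nearest boundary — within the 0.8 mm shell band (2 × 0.4).

shell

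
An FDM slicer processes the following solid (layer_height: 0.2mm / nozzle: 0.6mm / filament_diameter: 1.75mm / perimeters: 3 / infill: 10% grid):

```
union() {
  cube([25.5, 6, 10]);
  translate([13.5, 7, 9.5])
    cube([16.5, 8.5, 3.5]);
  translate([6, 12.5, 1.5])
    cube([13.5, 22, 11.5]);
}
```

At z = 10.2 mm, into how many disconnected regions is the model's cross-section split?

1

At z = 10.2 mm: the cube is not intersected at this z (z outside [0, 10]); the cube at (13.5, 7) is present — its section is the full 16.5×8.5 rectangle; the cube at (6, 12.5) is present — its section is the full 13.5×22 rectangle; Taking the union: the regions partially overlap (shared area 18.00 mm²), so overlapping operands fuse into one piece — 1 connected region. The result has 1 disconnected region.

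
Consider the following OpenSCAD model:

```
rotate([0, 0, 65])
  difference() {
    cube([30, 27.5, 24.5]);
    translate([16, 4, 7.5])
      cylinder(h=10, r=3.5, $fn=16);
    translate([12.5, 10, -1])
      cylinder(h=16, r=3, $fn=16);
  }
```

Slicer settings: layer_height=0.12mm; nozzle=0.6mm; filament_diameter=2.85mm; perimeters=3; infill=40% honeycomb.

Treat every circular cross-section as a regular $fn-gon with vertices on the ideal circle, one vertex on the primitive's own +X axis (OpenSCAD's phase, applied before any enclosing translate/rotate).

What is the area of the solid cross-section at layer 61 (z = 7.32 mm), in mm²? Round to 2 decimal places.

797.45 mm²

At z = 7.32 mm: the cube is present — its section is the full 30×27.5 rectangle (area 825.00 mm²); the cylinder at (16, 4) is not intersected at this z (z outside [7.5, 17.5]); the cylinder at (12.5, 10): section is a regular 16-gon, circumradius r=3 (area = (16/2)·3.000²·sin(360°/16) = 27.55 mm²); Subtracting the remaining from the first: starting from the 30×27.5 cube (825.00 mm²), the r=3 cylinder at (12.5, 10) lies wholly inside it (removes its full 27.55 mm² and its 18.73 mm outline becomes a hole wall) — area = 797.45 mm²; (rotated 65° about Z; rotation is an isometry so areas/perimeters/island counts are preserved). Overall, the cross-section is one region with 1 hole. Net area = 797.45 mm².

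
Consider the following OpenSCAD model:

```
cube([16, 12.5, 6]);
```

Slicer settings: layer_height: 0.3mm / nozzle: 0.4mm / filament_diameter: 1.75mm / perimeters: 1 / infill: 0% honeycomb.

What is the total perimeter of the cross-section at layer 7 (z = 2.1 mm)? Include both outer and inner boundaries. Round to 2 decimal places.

57.00 mm

At z = 2.1 mm: the cube (footprint 16×12.5) is included at this height (perimeter 57.00 mm). Overall, the cross-section is a single solid region. Total boundary length (outer) = 57.00 mm.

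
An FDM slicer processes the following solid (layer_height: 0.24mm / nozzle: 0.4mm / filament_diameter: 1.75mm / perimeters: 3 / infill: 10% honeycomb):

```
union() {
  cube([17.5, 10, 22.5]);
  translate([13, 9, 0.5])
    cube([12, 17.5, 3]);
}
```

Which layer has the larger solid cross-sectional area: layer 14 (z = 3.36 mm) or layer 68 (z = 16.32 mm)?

Layer 14 (z = 3.36): the cube (footprint 17.5×10) is included at this height (area 175.00 mm²); the cube at (13, 9) (footprint 12×17.5) is included at this height (area 210.00 mm²); Combining (union): the regions partially overlap — summed areas 385.00 mm² minus the doubly-counted overlap 4.50 mm² gives 380.50 mm² — area = 380.50 mm². So its area = 380.50 mm². Layer 68 (z = 16.32): the cube (footprint 17.5×10) is included at this height (area 175.00 mm²); the cube at (13, 9) is not intersected at this z (z outside [0.5, 3.5]); Merging all regions: only the 17.5×10 cube is present, so the union is just that shape — area = 175.00 mm². So its area = 175.00 mm². Layer 14 is larger (380.50 vs 175.00 mm²).

layer 14 (z = 3.36 mm)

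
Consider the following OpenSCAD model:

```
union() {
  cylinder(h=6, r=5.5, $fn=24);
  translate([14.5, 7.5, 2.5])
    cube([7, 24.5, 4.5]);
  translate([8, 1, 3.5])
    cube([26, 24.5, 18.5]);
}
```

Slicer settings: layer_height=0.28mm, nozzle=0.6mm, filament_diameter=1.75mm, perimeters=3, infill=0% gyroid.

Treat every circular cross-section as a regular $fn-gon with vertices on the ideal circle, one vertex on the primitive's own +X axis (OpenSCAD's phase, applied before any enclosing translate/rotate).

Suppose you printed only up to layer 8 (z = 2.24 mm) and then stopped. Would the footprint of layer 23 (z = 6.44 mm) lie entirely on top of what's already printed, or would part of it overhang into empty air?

part overhangs

Compare the two slices. At z = 2.24: the r=5.5 cylinder gives a regular 24-gon of circumradius 5.5 (constant along its height) (area = (24/2)·5.500²·sin(360°/24) = 93.95 mm²); the cube at (14.5, 7.5) is absent (z outside [2.5, 7]); the cube at (8, 1) does not reach this height (z outside [3.5, 22]); Taking the union: only the r=5.5 cylinder is present, so the union is just that shape — area = 93.95 mm². At z = 6.44: the cylinder is not intersected at this z (z outside [0, 6]); the cube at (14.5, 7.5) is present — its section is the full 7×24.5 rectangle (area 171.50 mm²); the 26×24.5 cube at (8, 1) contributes its full rectangle (area 637.00 mm²); Merging all regions: the regions partially overlap — summed areas 808.50 mm² minus the doubly-counted overlap 126.00 mm² gives 682.50 mm² — area = 682.50 mm². Checking containment: at z = 6.44 the cross-section extends beyond the z = 2.24 cross-section by about 682.50 mm².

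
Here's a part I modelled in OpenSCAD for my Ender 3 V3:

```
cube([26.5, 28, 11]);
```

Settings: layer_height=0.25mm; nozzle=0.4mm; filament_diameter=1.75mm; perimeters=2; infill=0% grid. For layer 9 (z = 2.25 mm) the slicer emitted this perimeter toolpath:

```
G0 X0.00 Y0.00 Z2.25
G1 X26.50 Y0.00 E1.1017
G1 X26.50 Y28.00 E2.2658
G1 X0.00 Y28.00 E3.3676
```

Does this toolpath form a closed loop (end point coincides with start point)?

Start point (G0): (0.00, 0.00). End point (last G1): the path does not return to the start — open.

no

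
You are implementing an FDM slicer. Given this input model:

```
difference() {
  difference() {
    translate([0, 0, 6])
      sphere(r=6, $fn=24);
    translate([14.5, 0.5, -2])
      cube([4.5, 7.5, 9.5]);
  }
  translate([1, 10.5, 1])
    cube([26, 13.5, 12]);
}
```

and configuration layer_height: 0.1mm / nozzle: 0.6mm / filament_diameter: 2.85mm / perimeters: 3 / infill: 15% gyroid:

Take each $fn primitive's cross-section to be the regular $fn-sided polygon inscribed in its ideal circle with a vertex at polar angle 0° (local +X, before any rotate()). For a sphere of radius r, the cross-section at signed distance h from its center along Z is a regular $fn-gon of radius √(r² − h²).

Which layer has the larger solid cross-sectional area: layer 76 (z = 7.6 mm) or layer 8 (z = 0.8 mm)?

Layer 76 (z = 7.6): the r=6 sphere contributes a regular 24-gon of circumradius √(6²−1.6²) = 5.783 (area = (24/2)·5.783²·sin(360°/24) = 103.86 mm²); the cube at (14.5, 0.5) is not intersected at this z (z outside [-2, 7.5]); After the difference (first − rest): none of the subtracted shapes is present at this height, so the r=6 sphere is unchanged — area = 103.86 mm²; the cube at (1, 10.5) is present — its section is the full 26×13.5 rectangle (area 351.00 mm²); Taking the first minus the rest: starting from the result so far (103.86 mm²), the 26×13.5 cube at (1, 10.5) misses the remaining region (no effect) — area = 103.86 mm². So its area = 103.86 mm². Layer 8 (z = 0.8): the r=6 sphere slices to a regular 24-gon of circumradius 2.993 (√(r²−h²) with h=5.2 from center) (area = (24/2)·2.993²·sin(360°/24) = 27.83 mm²); the cube at (14.5, 0.5) (footprint 4.5×7.5) is included at this height (area 33.75 mm²); After the difference (first − rest): starting from the r=6 sphere (27.83 mm²), the 4.5×7.5 cube at (14.5, 0.5) misses the remaining region (no effect) — area = 27.83 mm²; the cube at (1, 10.5) does not reach this height (z outside [1, 13]); After the difference (first − rest): none of the subtracted shapes is present at this height, so that combined region is unchanged — area = 27.83 mm². So its area = 27.83 mm². Layer 76 is larger (103.86 vs 27.83 mm²).

layer 76 (z = 7.6 mm)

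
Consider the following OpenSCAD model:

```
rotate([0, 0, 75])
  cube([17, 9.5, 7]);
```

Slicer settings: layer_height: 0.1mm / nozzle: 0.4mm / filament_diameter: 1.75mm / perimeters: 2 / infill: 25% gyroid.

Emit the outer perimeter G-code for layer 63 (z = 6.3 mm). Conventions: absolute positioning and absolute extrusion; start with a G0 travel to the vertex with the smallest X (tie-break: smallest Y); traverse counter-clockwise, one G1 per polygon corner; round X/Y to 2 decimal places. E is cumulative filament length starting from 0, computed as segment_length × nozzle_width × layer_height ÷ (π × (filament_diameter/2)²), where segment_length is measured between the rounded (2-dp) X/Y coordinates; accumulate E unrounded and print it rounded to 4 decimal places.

At z = 6.3 mm: the cube is present — its section is the full 17×9.5 rectangle; (whole slice rotated 75° about Z — lengths, areas and connectivity unchanged). The outline is a single polygon with 4 vertices. Extrusion per mm of travel: 0.4 × 0.1 / (π × 0.875²) = 0.016630. Accumulating E over each segment gives final E = 0.8815.

G0 X-9.18 Y2.46 Z6.30
G1 X0.00 Y0.00 E0.1581
G1 X4.40 Y16.42 E0.4408
G1 X-4.78 Y18.88 E0.5988
G1 X-9.18 Y2.46 E0.8815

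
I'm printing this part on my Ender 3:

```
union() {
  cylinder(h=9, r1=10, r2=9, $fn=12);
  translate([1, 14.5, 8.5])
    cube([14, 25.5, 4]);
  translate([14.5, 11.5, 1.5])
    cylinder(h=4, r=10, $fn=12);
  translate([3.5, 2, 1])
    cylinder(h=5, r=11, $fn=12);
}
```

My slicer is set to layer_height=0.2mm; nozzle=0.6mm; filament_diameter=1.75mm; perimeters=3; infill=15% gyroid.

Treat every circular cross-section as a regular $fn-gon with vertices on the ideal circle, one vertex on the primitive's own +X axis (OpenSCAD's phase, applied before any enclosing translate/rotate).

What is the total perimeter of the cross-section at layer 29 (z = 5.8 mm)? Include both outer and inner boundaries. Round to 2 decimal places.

At z = 5.8 mm: the cone (r1=10→r2=9) has section circumradius 9.356 here — a regular 12-gon (perimeter = 2·12·9.356·sin(180°/12) = 58.11 mm); the cube at (1, 14.5) is not intersected at this z (z outside [8.5, 12.5]); the cylinder at (14.5, 11.5) is absent (z outside [1.5, 5.5]); the r=11 cylinder at (3.5, 2) contributes a regular 12-gon of circumradius 11 (perimeter = 2·12·11.000·sin(180°/12) = 68.33 mm); Taking the union: the regions partially overlap (shared area 226.37 mm²), so the edge portions inside another operand are dropped and the merged outline is re-measured after clipping — boundary = 72.15 mm. Overall, the cross-section is a single solid region. Total boundary length (outer) = 72.15 mm.

72.15 mm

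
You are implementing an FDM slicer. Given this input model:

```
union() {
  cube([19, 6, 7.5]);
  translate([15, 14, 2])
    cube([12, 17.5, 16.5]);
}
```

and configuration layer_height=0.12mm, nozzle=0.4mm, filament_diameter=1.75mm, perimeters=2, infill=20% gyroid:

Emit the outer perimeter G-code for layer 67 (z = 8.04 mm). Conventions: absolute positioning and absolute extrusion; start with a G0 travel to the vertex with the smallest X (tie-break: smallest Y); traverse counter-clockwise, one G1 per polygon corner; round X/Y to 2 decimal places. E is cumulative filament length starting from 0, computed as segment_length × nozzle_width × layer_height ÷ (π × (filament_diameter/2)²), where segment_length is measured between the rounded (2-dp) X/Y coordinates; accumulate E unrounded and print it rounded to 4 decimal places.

At z = 8.04 mm: the cube is absent (z outside [0, 7.5]); the cube at (15, 14) is present — its section is the full 12×17.5 rectangle; Merging all regions: only the 12×17.5 cube at (15, 14) is present, so the union is just that shape — 1 connected region. The outline is a single polygon with 4 vertices. Extrusion per mm of travel: 0.4 × 0.12 / (π × 0.875²) = 0.019956. Accumulating E over each segment gives final E = 1.1774.

G0 X15.00 Y14.00 Z8.04
G1 X27.00 Y14.00 E0.2395
G1 X27.00 Y31.50 E0.5887
G1 X15.00 Y31.50 E0.8282
G1 X15.00 Y14.00 E1.1774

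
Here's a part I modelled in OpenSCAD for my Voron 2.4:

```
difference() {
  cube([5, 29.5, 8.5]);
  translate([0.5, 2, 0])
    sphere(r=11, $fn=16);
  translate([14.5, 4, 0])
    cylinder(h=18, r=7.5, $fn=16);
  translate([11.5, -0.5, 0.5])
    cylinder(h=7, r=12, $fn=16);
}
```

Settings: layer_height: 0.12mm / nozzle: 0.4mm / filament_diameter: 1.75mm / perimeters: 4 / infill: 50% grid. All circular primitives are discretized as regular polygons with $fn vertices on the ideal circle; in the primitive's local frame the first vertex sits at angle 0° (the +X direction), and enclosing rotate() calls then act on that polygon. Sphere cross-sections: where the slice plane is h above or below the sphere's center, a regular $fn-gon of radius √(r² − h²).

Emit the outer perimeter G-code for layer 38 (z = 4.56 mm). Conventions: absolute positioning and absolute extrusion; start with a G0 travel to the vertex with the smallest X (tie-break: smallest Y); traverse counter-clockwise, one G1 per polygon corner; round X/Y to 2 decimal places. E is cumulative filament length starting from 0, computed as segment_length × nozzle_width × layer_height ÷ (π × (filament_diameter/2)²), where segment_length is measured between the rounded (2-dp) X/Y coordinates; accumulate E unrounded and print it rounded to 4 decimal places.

G0 X0.00 Y11.91 Z4.56
G1 X0.50 Y12.01 E0.0102
G1 X4.33 Y11.25 E0.0881
G1 X5.00 Y10.80 E0.1042
G1 X5.00 Y29.50 E0.4774
G1 X0.00 Y29.50 E0.5772
G1 X0.00 Y11.91 E0.9282

At z = 4.56 mm: the cube (footprint 5×29.5) is included at this height; the r=11 sphere at (0.5, 2) contributes a regular 16-gon of circumradius √(11²−4.56²) = 10.010; the r=7.5 cylinder at (14.5, 4) contributes a regular 16-gon of circumradius 7.5; the cylinder at (11.5, -0.5): section is a regular 16-gon, circumradius r=12; After the difference (first − rest): starting from the 5×29.5 cube, the r=11 sphere at (0.5, 2) partially overlaps it — only the 57.91 mm² overlap (of its 306.78 mm²) is removed, clipping the outline; the r=7.5 cylinder at (14.5, 4) misses the remaining region (no effect); the r=12 cylinder at (11.5, -0.5) misses the remaining region (no effect) — 1 connected region. The outline is a single polygon with 6 vertices. Extrusion per mm of travel: 0.4 × 0.12 / (π × 0.875²) = 0.019956. Accumulating E over each segment gives final E = 0.9282.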